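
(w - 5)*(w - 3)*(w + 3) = w^3 - 5*w^2 - 9*w + 45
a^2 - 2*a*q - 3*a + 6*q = (a - 3)*(a - 2*q)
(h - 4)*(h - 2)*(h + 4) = h^3 - 2*h^2 - 16*h + 32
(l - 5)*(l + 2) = l^2 - 3*l - 10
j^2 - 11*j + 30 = (j - 6)*(j - 5)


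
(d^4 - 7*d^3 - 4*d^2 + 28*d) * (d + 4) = d^5 - 3*d^4 - 32*d^3 + 12*d^2 + 112*d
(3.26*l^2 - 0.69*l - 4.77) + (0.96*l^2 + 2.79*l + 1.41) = 4.22*l^2 + 2.1*l - 3.36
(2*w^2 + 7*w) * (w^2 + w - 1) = 2*w^4 + 9*w^3 + 5*w^2 - 7*w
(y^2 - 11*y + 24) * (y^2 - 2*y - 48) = y^4 - 13*y^3 - 2*y^2 + 480*y - 1152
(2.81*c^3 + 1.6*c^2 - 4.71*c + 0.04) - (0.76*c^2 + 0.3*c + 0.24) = 2.81*c^3 + 0.84*c^2 - 5.01*c - 0.2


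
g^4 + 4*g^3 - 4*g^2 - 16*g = g*(g - 2)*(g + 2)*(g + 4)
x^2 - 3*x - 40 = (x - 8)*(x + 5)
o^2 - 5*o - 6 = (o - 6)*(o + 1)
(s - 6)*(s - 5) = s^2 - 11*s + 30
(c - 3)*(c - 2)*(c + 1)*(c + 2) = c^4 - 2*c^3 - 7*c^2 + 8*c + 12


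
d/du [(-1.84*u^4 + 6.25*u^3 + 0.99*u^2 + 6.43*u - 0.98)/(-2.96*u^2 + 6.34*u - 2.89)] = (10.8928*u^5 - 53.4968*u^4 + 100.5204*u^3 - 28.8781*u^2 - 11.5238*u - 12.3695)/(8.7616*u^4 - 37.5328*u^3 + 57.3044*u^2 - 36.6452*u + 8.3521)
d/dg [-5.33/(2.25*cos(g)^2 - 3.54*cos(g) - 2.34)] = (18.8682 - 23.985*cos(g))*sin(g)/(-2.25*cos(g)^2 + 3.54*cos(g) + 2.34)^2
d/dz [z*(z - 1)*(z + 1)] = 3*z^2 - 1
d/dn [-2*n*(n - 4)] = 8 - 4*n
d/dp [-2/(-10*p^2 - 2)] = -10*p/(5*p^2 + 1)^2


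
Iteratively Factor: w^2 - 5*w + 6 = (w - 2)*(w - 3)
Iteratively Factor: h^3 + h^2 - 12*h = (h)*(h^2 + h - 12) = h*(h + 4)*(h - 3)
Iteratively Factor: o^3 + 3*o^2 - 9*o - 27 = (o + 3)*(o^2 - 9) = (o - 3)*(o + 3)*(o + 3)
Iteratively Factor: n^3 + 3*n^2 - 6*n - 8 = (n - 2)*(n^2 + 5*n + 4) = (n - 2)*(n + 1)*(n + 4)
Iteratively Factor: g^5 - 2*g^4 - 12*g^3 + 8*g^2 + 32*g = (g - 4)*(g^4 + 2*g^3 - 4*g^2 - 8*g) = g*(g - 4)*(g^3 + 2*g^2 - 4*g - 8) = g*(g - 4)*(g + 2)*(g^2 - 4) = g*(g - 4)*(g - 2)*(g + 2)*(g + 2)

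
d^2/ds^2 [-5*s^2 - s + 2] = -10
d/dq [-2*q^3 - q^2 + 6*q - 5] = -6*q^2 - 2*q + 6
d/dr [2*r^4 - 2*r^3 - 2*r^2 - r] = 8*r^3 - 6*r^2 - 4*r - 1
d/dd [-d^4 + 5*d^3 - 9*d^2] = d*(-4*d^2 + 15*d - 18)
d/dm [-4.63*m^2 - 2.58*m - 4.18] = -9.26*m - 2.58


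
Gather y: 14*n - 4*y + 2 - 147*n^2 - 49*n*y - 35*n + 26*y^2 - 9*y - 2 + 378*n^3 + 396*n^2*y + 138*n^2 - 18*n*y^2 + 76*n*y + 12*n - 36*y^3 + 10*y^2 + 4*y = 378*n^3 - 9*n^2 - 9*n - 36*y^3 + y^2*(36 - 18*n) + y*(396*n^2 + 27*n - 9)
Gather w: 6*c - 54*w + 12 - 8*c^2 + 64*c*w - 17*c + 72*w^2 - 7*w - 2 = -8*c^2 - 11*c + 72*w^2 + w*(64*c - 61) + 10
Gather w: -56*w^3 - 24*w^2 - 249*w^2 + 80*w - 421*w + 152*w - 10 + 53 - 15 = -56*w^3 - 273*w^2 - 189*w + 28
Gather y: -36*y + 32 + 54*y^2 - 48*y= 54*y^2 - 84*y + 32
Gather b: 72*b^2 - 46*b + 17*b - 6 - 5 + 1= 72*b^2 - 29*b - 10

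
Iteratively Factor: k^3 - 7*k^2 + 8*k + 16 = (k + 1)*(k^2 - 8*k + 16) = (k - 4)*(k + 1)*(k - 4)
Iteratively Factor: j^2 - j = (j - 1)*(j)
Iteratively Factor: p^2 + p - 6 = (p + 3)*(p - 2)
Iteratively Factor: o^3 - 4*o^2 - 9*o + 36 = (o - 4)*(o^2 - 9) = (o - 4)*(o + 3)*(o - 3)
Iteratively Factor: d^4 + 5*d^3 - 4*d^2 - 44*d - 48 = (d - 3)*(d^3 + 8*d^2 + 20*d + 16) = (d - 3)*(d + 2)*(d^2 + 6*d + 8) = (d - 3)*(d + 2)*(d + 4)*(d + 2)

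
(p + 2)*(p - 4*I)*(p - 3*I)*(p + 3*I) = p^4 + 2*p^3 - 4*I*p^3 + 9*p^2 - 8*I*p^2 + 18*p - 36*I*p - 72*I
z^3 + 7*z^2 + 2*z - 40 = (z - 2)*(z + 4)*(z + 5)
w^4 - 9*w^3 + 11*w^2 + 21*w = w*(w - 7)*(w - 3)*(w + 1)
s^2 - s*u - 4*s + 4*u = (s - 4)*(s - u)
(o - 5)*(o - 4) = o^2 - 9*o + 20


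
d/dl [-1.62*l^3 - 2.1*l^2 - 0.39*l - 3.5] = -4.86*l^2 - 4.2*l - 0.39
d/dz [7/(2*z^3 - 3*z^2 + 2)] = 42*z*(1 - z)/(2*z^3 - 3*z^2 + 2)^2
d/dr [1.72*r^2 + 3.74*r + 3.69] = 3.44*r + 3.74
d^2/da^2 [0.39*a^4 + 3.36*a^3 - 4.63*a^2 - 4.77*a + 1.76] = 4.68*a^2 + 20.16*a - 9.26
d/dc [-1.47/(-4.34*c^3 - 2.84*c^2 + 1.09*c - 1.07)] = (-19.1394*c^2 - 8.3496*c + 1.6023)/(4.34*c^3 + 2.84*c^2 - 1.09*c + 1.07)^2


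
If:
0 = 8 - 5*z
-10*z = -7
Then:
No Solution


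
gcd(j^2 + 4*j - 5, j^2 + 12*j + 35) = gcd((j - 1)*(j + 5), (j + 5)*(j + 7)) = j + 5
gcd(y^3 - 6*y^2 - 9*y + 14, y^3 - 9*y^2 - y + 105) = y - 7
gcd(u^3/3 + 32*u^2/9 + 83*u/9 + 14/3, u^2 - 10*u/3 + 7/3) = 1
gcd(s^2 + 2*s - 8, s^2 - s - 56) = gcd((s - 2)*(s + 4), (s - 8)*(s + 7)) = 1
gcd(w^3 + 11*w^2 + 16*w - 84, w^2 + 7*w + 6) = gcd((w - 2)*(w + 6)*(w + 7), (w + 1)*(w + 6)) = w + 6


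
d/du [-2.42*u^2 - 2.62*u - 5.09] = -4.84*u - 2.62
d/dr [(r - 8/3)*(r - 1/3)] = 2*r - 3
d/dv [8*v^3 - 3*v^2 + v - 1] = 24*v^2 - 6*v + 1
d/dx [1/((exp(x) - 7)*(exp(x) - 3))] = 2*(5 - exp(x))*exp(x)/(exp(4*x) - 20*exp(3*x) + 142*exp(2*x) - 420*exp(x) + 441)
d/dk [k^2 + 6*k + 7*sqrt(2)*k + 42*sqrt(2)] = 2*k + 6 + 7*sqrt(2)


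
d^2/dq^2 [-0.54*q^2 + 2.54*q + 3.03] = -1.08000000000000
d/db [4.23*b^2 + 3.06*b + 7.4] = 8.46*b + 3.06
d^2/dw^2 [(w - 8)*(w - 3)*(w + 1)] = 6*w - 20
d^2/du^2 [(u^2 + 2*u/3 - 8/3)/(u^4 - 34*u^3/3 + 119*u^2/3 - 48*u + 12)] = 2*(81*u^8 - 810*u^7 + 45*u^6 + 29094*u^5 - 150828*u^4 + 359338*u^3 - 476052*u^2 + 356184*u - 117360)/(27*u^12 - 918*u^11 + 13617*u^10 - 116020*u^9 + 629241*u^8 - 2274294*u^7 + 5569487*u^6 - 9199872*u^5 + 10001340*u^4 - 6819552*u^3 + 2702160*u^2 - 559872*u + 46656)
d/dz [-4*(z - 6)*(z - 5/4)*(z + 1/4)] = -12*z^2 + 56*z - 91/4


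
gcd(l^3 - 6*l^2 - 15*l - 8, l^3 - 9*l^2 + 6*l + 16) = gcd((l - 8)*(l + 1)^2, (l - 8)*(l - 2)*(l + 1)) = l^2 - 7*l - 8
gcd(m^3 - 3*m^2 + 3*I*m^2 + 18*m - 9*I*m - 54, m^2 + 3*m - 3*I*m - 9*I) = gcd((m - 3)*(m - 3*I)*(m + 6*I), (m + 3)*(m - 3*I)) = m - 3*I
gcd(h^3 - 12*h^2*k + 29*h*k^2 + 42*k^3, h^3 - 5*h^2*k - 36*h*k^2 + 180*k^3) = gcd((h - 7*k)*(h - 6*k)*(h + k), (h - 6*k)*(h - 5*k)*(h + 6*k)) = h - 6*k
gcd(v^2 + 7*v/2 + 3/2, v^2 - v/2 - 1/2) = v + 1/2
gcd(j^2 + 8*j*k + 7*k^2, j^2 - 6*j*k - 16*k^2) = 1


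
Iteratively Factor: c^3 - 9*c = (c - 3)*(c^2 + 3*c) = c*(c - 3)*(c + 3)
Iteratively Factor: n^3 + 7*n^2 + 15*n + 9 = (n + 3)*(n^2 + 4*n + 3) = (n + 3)^2*(n + 1)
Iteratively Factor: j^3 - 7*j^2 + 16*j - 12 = (j - 2)*(j^2 - 5*j + 6) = (j - 3)*(j - 2)*(j - 2)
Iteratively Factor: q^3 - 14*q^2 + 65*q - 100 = (q - 5)*(q^2 - 9*q + 20) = (q - 5)*(q - 4)*(q - 5)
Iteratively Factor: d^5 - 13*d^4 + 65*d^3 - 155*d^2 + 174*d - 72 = (d - 4)*(d^4 - 9*d^3 + 29*d^2 - 39*d + 18) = (d - 4)*(d - 2)*(d^3 - 7*d^2 + 15*d - 9) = (d - 4)*(d - 3)*(d - 2)*(d^2 - 4*d + 3) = (d - 4)*(d - 3)^2*(d - 2)*(d - 1)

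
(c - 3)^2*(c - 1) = c^3 - 7*c^2 + 15*c - 9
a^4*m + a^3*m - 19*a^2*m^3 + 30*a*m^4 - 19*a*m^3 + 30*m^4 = (a - 3*m)*(a - 2*m)*(a + 5*m)*(a*m + m)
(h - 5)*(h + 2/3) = h^2 - 13*h/3 - 10/3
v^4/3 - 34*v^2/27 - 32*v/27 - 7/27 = (v/3 + 1/3)*(v - 7/3)*(v + 1/3)*(v + 1)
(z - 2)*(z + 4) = z^2 + 2*z - 8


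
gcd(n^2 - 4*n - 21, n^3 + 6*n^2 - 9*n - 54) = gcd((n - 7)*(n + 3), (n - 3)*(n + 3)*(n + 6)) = n + 3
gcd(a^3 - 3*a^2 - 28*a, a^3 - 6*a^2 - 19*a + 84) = a^2 - 3*a - 28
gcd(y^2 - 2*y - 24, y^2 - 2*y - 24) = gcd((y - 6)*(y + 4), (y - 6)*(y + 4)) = y^2 - 2*y - 24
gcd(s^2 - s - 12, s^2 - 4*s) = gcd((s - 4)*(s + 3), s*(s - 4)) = s - 4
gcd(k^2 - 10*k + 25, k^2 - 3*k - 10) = k - 5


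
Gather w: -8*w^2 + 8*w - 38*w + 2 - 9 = -8*w^2 - 30*w - 7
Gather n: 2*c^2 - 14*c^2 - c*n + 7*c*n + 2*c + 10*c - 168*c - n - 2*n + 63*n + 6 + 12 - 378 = -12*c^2 - 156*c + n*(6*c + 60) - 360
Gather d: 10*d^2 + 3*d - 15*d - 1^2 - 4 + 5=10*d^2 - 12*d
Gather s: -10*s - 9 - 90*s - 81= -100*s - 90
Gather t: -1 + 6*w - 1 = 6*w - 2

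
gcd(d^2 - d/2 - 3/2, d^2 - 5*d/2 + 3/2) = d - 3/2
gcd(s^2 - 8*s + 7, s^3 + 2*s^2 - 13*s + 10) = s - 1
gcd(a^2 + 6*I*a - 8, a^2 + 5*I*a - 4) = a + 4*I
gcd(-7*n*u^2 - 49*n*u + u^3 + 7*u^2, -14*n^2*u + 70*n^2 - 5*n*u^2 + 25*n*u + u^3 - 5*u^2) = -7*n + u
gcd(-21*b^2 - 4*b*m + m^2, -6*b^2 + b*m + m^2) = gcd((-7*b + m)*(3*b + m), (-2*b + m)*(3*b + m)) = 3*b + m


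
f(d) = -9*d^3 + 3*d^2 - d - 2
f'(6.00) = -937.00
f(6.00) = -1844.00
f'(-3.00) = -262.00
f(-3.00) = 271.00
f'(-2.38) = -168.22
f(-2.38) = 138.70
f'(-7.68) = -1639.60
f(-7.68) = 4259.49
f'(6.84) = -1223.17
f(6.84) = -2748.60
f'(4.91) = -622.46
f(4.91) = -999.92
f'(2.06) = -103.22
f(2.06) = -70.01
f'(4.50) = -520.75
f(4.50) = -765.88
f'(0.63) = -7.94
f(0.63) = -3.69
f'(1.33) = -40.78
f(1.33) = -19.20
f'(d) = -27*d^2 + 6*d - 1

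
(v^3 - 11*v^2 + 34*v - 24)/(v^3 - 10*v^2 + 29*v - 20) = (v - 6)/(v - 5)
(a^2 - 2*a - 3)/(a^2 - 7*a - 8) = (a - 3)/(a - 8)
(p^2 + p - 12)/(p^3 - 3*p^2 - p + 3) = (p + 4)/(p^2 - 1)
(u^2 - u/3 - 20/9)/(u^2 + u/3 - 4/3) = (u - 5/3)/(u - 1)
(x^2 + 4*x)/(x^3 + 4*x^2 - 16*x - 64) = x/(x^2 - 16)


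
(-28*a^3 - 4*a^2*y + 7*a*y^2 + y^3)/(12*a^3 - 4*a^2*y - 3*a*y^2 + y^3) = (7*a + y)/(-3*a + y)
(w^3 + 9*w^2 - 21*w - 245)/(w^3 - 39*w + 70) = (w + 7)/(w - 2)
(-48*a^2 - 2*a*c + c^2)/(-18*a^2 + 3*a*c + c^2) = (8*a - c)/(3*a - c)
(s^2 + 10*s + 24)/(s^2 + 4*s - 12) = (s + 4)/(s - 2)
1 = 1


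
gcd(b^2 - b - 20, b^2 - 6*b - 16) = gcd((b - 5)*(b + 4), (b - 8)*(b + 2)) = 1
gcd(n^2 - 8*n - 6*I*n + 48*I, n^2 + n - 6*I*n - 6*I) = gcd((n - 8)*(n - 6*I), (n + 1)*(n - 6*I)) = n - 6*I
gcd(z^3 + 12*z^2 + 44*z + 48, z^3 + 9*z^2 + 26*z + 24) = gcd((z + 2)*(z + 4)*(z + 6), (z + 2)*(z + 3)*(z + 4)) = z^2 + 6*z + 8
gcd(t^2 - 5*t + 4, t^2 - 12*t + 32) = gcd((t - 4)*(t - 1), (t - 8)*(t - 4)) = t - 4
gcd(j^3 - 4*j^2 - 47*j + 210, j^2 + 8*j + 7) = j + 7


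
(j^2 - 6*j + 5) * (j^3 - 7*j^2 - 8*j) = j^5 - 13*j^4 + 39*j^3 + 13*j^2 - 40*j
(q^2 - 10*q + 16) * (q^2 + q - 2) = q^4 - 9*q^3 + 4*q^2 + 36*q - 32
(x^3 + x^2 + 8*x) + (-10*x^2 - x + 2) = x^3 - 9*x^2 + 7*x + 2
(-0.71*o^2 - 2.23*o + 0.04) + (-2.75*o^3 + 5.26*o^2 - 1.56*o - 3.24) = -2.75*o^3 + 4.55*o^2 - 3.79*o - 3.2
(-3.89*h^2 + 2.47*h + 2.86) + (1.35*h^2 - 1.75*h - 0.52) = -2.54*h^2 + 0.72*h + 2.34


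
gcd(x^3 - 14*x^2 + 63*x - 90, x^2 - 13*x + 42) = x - 6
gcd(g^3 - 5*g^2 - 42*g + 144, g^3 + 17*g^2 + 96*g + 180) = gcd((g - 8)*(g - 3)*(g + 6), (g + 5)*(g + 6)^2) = g + 6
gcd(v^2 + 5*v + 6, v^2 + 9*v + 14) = v + 2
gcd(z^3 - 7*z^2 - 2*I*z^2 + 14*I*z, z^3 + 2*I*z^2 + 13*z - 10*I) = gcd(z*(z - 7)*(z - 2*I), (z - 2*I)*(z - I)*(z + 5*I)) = z - 2*I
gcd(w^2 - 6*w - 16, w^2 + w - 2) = w + 2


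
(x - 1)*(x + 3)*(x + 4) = x^3 + 6*x^2 + 5*x - 12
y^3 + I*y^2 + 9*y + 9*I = (y - 3*I)*(y + I)*(y + 3*I)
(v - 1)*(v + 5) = v^2 + 4*v - 5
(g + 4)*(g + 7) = g^2 + 11*g + 28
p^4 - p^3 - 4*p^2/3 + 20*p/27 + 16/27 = (p - 4/3)*(p - 1)*(p + 2/3)^2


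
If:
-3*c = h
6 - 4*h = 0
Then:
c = -1/2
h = 3/2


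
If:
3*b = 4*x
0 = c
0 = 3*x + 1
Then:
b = -4/9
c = 0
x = -1/3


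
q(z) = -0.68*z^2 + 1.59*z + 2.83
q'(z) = 1.59 - 1.36*z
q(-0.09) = 2.68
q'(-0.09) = 1.71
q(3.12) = 1.17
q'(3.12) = -2.65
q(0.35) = 3.30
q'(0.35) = 1.11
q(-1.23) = -0.15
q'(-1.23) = 3.26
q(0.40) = 3.36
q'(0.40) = 1.05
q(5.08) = -6.64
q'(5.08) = -5.32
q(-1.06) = 0.38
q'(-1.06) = 3.03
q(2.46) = 2.63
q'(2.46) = -1.76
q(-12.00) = -114.17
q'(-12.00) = 17.91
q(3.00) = 1.48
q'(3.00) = -2.49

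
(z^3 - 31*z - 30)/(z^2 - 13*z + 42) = (z^2 + 6*z + 5)/(z - 7)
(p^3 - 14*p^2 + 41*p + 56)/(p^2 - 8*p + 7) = (p^2 - 7*p - 8)/(p - 1)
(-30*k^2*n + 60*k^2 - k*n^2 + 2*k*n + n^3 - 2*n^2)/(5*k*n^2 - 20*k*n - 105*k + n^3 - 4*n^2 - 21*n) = (-6*k*n + 12*k + n^2 - 2*n)/(n^2 - 4*n - 21)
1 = 1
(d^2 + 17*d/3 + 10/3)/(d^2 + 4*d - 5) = (d + 2/3)/(d - 1)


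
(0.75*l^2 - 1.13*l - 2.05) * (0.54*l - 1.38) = 0.405*l^3 - 1.6452*l^2 + 0.4524*l + 2.829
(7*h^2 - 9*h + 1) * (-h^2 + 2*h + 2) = -7*h^4 + 23*h^3 - 5*h^2 - 16*h + 2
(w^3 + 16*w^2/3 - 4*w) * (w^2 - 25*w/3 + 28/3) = w^5 - 3*w^4 - 352*w^3/9 + 748*w^2/9 - 112*w/3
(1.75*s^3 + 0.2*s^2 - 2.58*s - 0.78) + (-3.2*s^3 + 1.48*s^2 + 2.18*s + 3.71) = -1.45*s^3 + 1.68*s^2 - 0.4*s + 2.93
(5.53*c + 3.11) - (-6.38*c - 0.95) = 11.91*c + 4.06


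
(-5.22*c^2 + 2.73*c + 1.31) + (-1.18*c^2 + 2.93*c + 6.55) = -6.4*c^2 + 5.66*c + 7.86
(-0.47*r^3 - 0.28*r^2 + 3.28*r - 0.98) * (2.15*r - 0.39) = -1.0105*r^4 - 0.4187*r^3 + 7.1612*r^2 - 3.3862*r + 0.3822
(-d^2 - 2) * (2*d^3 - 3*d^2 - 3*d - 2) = -2*d^5 + 3*d^4 - d^3 + 8*d^2 + 6*d + 4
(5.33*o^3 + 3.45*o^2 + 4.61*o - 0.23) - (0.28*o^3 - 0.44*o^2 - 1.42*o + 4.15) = 5.05*o^3 + 3.89*o^2 + 6.03*o - 4.38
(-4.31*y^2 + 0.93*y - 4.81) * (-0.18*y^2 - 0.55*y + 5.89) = 0.7758*y^4 + 2.2031*y^3 - 25.0316*y^2 + 8.1232*y - 28.3309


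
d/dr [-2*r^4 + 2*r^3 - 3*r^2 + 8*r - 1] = -8*r^3 + 6*r^2 - 6*r + 8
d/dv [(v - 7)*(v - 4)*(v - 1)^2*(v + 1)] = 5*v^4 - 48*v^3 + 114*v^2 - 32*v - 39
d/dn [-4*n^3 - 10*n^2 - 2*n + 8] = -12*n^2 - 20*n - 2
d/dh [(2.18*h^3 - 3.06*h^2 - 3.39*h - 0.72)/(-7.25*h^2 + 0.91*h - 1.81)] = (-15.805*h^4 + 3.9676*h^3 - 39.1995*h^2 + 0.637200000000002*h + 6.7911)/(52.5625*h^4 - 13.195*h^3 + 27.0731*h^2 - 3.2942*h + 3.2761)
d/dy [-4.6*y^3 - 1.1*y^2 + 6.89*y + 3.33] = -13.8*y^2 - 2.2*y + 6.89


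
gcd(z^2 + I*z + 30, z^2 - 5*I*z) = z - 5*I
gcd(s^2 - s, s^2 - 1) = s - 1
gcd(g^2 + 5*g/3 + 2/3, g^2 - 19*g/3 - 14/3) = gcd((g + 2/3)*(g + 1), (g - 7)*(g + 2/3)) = g + 2/3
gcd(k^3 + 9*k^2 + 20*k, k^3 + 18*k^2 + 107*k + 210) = k + 5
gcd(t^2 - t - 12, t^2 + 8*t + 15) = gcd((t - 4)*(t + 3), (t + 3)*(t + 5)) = t + 3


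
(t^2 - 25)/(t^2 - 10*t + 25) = (t + 5)/(t - 5)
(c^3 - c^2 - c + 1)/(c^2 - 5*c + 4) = (c^2 - 1)/(c - 4)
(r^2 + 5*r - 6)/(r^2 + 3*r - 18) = (r - 1)/(r - 3)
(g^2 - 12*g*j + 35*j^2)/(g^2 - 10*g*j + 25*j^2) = (g - 7*j)/(g - 5*j)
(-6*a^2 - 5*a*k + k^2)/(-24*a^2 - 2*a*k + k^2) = (a + k)/(4*a + k)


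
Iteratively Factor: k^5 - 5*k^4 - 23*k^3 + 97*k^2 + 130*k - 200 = (k - 5)*(k^4 - 23*k^2 - 18*k + 40) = (k - 5)*(k + 2)*(k^3 - 2*k^2 - 19*k + 20) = (k - 5)^2*(k + 2)*(k^2 + 3*k - 4) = (k - 5)^2*(k + 2)*(k + 4)*(k - 1)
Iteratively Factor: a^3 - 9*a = (a - 3)*(a^2 + 3*a) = (a - 3)*(a + 3)*(a)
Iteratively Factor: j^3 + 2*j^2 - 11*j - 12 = (j + 1)*(j^2 + j - 12) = (j - 3)*(j + 1)*(j + 4)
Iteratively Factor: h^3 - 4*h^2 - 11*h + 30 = (h - 5)*(h^2 + h - 6) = (h - 5)*(h - 2)*(h + 3)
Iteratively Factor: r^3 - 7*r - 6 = (r + 1)*(r^2 - r - 6) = (r + 1)*(r + 2)*(r - 3)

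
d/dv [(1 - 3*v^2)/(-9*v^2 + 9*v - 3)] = (-3*v^2 + 4*v - 1)/(9*v^4 - 18*v^3 + 15*v^2 - 6*v + 1)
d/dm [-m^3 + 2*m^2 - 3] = m*(4 - 3*m)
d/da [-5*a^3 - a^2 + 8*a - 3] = -15*a^2 - 2*a + 8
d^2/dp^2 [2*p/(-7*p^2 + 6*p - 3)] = 4*(-4*p*(7*p - 3)^2 + 3*(7*p - 2)*(7*p^2 - 6*p + 3))/(7*p^2 - 6*p + 3)^3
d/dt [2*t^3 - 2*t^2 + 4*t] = 6*t^2 - 4*t + 4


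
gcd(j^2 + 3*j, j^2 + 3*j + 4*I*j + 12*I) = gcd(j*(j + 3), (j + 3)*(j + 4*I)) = j + 3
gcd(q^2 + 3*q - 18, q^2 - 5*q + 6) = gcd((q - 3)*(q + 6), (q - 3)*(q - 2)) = q - 3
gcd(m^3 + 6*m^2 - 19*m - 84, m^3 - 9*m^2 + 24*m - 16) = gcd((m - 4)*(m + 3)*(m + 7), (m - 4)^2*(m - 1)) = m - 4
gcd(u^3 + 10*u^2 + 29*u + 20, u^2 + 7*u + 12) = u + 4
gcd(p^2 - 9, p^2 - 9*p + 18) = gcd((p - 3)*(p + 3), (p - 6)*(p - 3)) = p - 3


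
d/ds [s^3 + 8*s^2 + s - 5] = 3*s^2 + 16*s + 1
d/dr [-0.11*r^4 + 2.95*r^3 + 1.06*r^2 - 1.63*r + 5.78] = -0.44*r^3 + 8.85*r^2 + 2.12*r - 1.63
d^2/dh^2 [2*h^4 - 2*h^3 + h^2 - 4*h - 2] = 24*h^2 - 12*h + 2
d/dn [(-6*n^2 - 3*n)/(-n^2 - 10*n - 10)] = 3*(19*n^2 + 40*n + 10)/(n^4 + 20*n^3 + 120*n^2 + 200*n + 100)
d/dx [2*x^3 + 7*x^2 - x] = 6*x^2 + 14*x - 1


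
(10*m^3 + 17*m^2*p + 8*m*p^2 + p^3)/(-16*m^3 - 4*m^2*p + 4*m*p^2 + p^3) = (5*m^2 + 6*m*p + p^2)/(-8*m^2 + 2*m*p + p^2)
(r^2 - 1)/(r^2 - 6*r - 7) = (r - 1)/(r - 7)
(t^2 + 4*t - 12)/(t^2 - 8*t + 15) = (t^2 + 4*t - 12)/(t^2 - 8*t + 15)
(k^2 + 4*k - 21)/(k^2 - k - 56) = (k - 3)/(k - 8)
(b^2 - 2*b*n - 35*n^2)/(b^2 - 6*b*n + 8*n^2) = (b^2 - 2*b*n - 35*n^2)/(b^2 - 6*b*n + 8*n^2)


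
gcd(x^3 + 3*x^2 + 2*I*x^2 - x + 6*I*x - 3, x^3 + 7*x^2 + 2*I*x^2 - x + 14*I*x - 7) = x^2 + 2*I*x - 1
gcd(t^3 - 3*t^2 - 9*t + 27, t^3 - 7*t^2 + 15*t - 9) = t^2 - 6*t + 9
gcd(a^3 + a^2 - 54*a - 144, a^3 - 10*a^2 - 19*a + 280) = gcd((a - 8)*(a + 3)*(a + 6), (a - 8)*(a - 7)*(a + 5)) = a - 8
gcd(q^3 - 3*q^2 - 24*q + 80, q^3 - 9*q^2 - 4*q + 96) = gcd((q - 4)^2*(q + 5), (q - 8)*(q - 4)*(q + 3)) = q - 4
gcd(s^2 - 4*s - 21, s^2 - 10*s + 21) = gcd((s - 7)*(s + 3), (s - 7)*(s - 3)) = s - 7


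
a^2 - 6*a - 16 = (a - 8)*(a + 2)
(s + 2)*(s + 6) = s^2 + 8*s + 12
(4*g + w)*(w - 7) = 4*g*w - 28*g + w^2 - 7*w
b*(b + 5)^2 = b^3 + 10*b^2 + 25*b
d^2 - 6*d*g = d*(d - 6*g)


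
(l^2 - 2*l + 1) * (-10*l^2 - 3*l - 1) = -10*l^4 + 17*l^3 - 5*l^2 - l - 1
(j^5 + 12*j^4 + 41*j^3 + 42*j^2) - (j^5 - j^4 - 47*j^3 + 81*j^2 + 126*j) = 13*j^4 + 88*j^3 - 39*j^2 - 126*j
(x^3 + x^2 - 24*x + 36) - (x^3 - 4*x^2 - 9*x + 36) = 5*x^2 - 15*x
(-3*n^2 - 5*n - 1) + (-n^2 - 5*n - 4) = -4*n^2 - 10*n - 5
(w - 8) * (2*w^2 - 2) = 2*w^3 - 16*w^2 - 2*w + 16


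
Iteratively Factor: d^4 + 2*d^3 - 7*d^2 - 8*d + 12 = (d - 1)*(d^3 + 3*d^2 - 4*d - 12) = (d - 2)*(d - 1)*(d^2 + 5*d + 6) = (d - 2)*(d - 1)*(d + 2)*(d + 3)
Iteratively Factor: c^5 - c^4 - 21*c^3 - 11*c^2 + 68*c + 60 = (c - 2)*(c^4 + c^3 - 19*c^2 - 49*c - 30) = (c - 2)*(c + 1)*(c^3 - 19*c - 30) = (c - 5)*(c - 2)*(c + 1)*(c^2 + 5*c + 6) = (c - 5)*(c - 2)*(c + 1)*(c + 2)*(c + 3)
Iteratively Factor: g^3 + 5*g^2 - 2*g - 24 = (g + 4)*(g^2 + g - 6) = (g + 3)*(g + 4)*(g - 2)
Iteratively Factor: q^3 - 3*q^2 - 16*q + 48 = (q + 4)*(q^2 - 7*q + 12) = (q - 3)*(q + 4)*(q - 4)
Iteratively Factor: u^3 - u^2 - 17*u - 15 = (u - 5)*(u^2 + 4*u + 3) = (u - 5)*(u + 3)*(u + 1)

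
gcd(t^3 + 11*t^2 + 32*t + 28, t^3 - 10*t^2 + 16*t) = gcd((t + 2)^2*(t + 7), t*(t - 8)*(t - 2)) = 1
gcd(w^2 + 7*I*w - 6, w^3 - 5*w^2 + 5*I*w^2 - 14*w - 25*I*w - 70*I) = 1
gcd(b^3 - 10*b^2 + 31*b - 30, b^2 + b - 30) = b - 5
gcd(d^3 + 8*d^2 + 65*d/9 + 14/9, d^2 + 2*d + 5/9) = d + 1/3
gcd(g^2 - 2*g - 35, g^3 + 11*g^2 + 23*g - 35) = g + 5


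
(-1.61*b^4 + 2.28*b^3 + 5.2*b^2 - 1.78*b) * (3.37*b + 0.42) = -5.4257*b^5 + 7.0074*b^4 + 18.4816*b^3 - 3.8146*b^2 - 0.7476*b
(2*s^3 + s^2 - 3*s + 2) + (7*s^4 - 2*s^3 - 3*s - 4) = 7*s^4 + s^2 - 6*s - 2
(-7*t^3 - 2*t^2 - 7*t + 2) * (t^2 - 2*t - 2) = -7*t^5 + 12*t^4 + 11*t^3 + 20*t^2 + 10*t - 4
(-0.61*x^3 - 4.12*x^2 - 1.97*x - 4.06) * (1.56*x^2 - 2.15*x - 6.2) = -0.9516*x^5 - 5.1157*x^4 + 9.5668*x^3 + 23.4459*x^2 + 20.943*x + 25.172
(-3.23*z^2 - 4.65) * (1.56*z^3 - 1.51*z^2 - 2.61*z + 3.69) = -5.0388*z^5 + 4.8773*z^4 + 1.1763*z^3 - 4.8972*z^2 + 12.1365*z - 17.1585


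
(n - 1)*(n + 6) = n^2 + 5*n - 6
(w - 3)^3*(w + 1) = w^4 - 8*w^3 + 18*w^2 - 27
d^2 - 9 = (d - 3)*(d + 3)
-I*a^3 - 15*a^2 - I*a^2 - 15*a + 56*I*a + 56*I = (a - 8*I)*(a - 7*I)*(-I*a - I)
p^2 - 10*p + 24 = (p - 6)*(p - 4)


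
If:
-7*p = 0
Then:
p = 0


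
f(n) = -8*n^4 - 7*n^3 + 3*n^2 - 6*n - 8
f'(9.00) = -24981.00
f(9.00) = -57410.00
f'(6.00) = -7638.00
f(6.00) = -11816.00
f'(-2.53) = 362.62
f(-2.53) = -188.03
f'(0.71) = -23.78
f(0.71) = -15.29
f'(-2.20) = 219.90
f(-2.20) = -93.15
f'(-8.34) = 17046.29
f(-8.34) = -34392.49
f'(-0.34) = -9.21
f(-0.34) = -5.44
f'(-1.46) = 40.06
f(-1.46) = -7.41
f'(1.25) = -93.81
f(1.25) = -44.02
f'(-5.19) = 3870.75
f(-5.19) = -4721.89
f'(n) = -32*n^3 - 21*n^2 + 6*n - 6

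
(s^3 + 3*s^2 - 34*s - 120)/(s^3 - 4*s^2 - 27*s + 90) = (s + 4)/(s - 3)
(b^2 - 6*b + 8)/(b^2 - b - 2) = (b - 4)/(b + 1)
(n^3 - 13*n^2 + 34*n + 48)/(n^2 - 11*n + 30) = (n^2 - 7*n - 8)/(n - 5)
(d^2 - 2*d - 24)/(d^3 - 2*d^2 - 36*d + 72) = (d + 4)/(d^2 + 4*d - 12)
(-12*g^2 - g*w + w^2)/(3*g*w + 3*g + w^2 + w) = (-4*g + w)/(w + 1)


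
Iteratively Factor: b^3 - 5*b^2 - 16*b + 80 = (b - 5)*(b^2 - 16) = (b - 5)*(b - 4)*(b + 4)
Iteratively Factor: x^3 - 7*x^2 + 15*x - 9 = (x - 3)*(x^2 - 4*x + 3) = (x - 3)*(x - 1)*(x - 3)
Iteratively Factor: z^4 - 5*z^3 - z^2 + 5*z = (z - 1)*(z^3 - 4*z^2 - 5*z) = z*(z - 1)*(z^2 - 4*z - 5) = z*(z - 5)*(z - 1)*(z + 1)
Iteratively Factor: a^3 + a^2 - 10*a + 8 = (a - 1)*(a^2 + 2*a - 8) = (a - 1)*(a + 4)*(a - 2)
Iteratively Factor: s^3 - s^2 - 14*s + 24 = (s - 3)*(s^2 + 2*s - 8) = (s - 3)*(s - 2)*(s + 4)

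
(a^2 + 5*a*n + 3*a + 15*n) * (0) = 0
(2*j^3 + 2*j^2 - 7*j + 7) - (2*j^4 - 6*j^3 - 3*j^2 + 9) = -2*j^4 + 8*j^3 + 5*j^2 - 7*j - 2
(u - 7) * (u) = u^2 - 7*u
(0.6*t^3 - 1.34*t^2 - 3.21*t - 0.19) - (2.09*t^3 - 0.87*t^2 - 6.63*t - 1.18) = -1.49*t^3 - 0.47*t^2 + 3.42*t + 0.99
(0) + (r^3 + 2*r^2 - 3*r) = r^3 + 2*r^2 - 3*r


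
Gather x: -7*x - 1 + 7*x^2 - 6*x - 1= 7*x^2 - 13*x - 2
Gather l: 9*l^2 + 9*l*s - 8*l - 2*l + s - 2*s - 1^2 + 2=9*l^2 + l*(9*s - 10) - s + 1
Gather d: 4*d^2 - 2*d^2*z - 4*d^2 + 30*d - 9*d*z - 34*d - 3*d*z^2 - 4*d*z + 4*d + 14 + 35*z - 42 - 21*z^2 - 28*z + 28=-2*d^2*z + d*(-3*z^2 - 13*z) - 21*z^2 + 7*z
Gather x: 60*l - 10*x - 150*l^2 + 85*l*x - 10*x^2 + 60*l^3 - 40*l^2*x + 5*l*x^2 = 60*l^3 - 150*l^2 + 60*l + x^2*(5*l - 10) + x*(-40*l^2 + 85*l - 10)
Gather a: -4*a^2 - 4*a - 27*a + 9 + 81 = -4*a^2 - 31*a + 90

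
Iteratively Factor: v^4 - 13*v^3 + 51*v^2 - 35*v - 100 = (v - 5)*(v^3 - 8*v^2 + 11*v + 20) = (v - 5)*(v + 1)*(v^2 - 9*v + 20) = (v - 5)*(v - 4)*(v + 1)*(v - 5)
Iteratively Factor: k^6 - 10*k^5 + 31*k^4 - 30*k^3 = (k - 2)*(k^5 - 8*k^4 + 15*k^3) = (k - 3)*(k - 2)*(k^4 - 5*k^3) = k*(k - 3)*(k - 2)*(k^3 - 5*k^2) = k^2*(k - 3)*(k - 2)*(k^2 - 5*k) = k^3*(k - 3)*(k - 2)*(k - 5)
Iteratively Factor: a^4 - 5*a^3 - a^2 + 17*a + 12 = (a - 3)*(a^3 - 2*a^2 - 7*a - 4) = (a - 4)*(a - 3)*(a^2 + 2*a + 1) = (a - 4)*(a - 3)*(a + 1)*(a + 1)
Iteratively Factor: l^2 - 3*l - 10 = (l - 5)*(l + 2)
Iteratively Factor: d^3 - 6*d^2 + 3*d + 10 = (d - 5)*(d^2 - d - 2) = (d - 5)*(d + 1)*(d - 2)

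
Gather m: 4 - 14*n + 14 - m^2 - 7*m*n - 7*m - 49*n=-m^2 + m*(-7*n - 7) - 63*n + 18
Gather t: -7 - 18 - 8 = -33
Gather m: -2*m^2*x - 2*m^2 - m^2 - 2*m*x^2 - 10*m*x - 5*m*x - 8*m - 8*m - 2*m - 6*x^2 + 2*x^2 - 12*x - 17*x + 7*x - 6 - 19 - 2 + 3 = m^2*(-2*x - 3) + m*(-2*x^2 - 15*x - 18) - 4*x^2 - 22*x - 24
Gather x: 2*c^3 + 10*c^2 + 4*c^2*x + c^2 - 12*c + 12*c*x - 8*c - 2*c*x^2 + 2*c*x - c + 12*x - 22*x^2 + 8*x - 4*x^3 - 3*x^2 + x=2*c^3 + 11*c^2 - 21*c - 4*x^3 + x^2*(-2*c - 25) + x*(4*c^2 + 14*c + 21)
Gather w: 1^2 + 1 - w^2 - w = -w^2 - w + 2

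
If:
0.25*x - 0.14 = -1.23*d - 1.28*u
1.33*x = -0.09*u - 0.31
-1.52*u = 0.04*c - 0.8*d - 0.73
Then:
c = 865.060523938573*x + 223.104561878952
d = 15.1752484191509*x + 3.69828364950316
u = -14.7777777777778*x - 3.44444444444444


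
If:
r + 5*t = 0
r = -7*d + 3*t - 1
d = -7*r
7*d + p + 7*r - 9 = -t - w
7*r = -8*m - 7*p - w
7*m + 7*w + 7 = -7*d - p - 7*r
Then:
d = -35/237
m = -20236/3555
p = 126203/21330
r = 5/237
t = -1/237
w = 84757/21330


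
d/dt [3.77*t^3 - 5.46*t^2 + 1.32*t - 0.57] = 11.31*t^2 - 10.92*t + 1.32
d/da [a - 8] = 1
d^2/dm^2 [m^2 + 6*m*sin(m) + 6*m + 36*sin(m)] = -6*m*sin(m) - 36*sin(m) + 12*cos(m) + 2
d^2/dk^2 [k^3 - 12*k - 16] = 6*k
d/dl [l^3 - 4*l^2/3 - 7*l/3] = 3*l^2 - 8*l/3 - 7/3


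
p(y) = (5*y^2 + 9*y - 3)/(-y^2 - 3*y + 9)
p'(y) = (2*y + 3)*(5*y^2 + 9*y - 3)/(-y^2 - 3*y + 9)^2 + (10*y + 9)/(-y^2 - 3*y + 9) = 6*(-y^2 + 14*y + 12)/(y^4 + 6*y^3 - 9*y^2 - 54*y + 81)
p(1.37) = 6.21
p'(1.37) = 19.37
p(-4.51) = 26.54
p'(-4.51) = -89.43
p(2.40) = -11.97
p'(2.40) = 15.24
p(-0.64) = -0.64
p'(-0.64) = 0.14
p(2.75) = -8.74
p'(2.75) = 5.55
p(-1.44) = -0.50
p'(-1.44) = -0.49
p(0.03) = -0.31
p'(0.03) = 0.94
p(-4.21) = 12.22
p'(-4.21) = -25.43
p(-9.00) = -7.13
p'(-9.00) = -0.58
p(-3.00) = 1.67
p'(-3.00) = -2.89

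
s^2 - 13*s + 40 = (s - 8)*(s - 5)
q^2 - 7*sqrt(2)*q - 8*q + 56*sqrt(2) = (q - 8)*(q - 7*sqrt(2))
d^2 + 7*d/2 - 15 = (d - 5/2)*(d + 6)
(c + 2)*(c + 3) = c^2 + 5*c + 6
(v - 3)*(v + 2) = v^2 - v - 6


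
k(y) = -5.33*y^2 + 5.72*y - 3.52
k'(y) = 5.72 - 10.66*y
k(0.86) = -2.54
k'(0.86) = -3.45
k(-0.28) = -5.54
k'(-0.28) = 8.70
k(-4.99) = -164.78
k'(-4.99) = 58.91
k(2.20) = -16.73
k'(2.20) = -17.73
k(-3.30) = -80.44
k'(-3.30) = 40.90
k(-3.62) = -94.07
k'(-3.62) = 44.31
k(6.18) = -171.74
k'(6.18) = -60.16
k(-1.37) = -21.36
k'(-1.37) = 20.32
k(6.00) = -161.08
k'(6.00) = -58.24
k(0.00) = -3.52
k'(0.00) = 5.72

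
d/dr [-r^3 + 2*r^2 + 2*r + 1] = -3*r^2 + 4*r + 2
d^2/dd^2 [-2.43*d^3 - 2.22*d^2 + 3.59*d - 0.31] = -14.58*d - 4.44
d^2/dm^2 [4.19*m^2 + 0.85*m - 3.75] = 8.38000000000000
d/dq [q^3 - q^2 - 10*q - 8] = 3*q^2 - 2*q - 10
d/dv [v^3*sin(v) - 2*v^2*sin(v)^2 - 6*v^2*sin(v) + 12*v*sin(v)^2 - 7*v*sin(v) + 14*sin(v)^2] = v^3*cos(v) + 3*v^2*sin(v) - 2*v^2*sin(2*v) - 6*v^2*cos(v) - 4*v*sin(v)^2 - 12*v*sin(v) + 12*v*sin(2*v) - 7*v*cos(v) + 12*sin(v)^2 - 7*sin(v) + 14*sin(2*v)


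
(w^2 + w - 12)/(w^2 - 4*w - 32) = (w - 3)/(w - 8)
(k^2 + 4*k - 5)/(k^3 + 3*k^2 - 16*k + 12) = (k + 5)/(k^2 + 4*k - 12)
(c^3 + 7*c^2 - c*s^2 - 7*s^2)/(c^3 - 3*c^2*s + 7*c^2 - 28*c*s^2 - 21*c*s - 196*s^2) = (-c^2 + s^2)/(-c^2 + 3*c*s + 28*s^2)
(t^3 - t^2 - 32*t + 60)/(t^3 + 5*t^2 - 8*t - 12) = (t - 5)/(t + 1)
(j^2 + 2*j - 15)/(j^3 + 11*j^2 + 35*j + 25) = (j - 3)/(j^2 + 6*j + 5)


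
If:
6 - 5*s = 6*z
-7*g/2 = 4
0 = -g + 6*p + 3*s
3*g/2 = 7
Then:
No Solution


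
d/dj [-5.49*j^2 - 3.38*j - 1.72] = -10.98*j - 3.38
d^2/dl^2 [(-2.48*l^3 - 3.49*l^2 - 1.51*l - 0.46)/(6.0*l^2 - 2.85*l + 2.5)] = (1.13686837721616e-13*l^5 + 1.13686837721616e-13*l^4 - 193.9656*l^3 + 320.76*l^2 + 90.096*l - 58.8152)/(216.0*l^6 - 307.8*l^5 + 416.205*l^4 - 279.649125*l^3 + 173.41875*l^2 - 53.4375*l + 15.625)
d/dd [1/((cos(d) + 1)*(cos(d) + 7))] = 2*(cos(d) + 4)*sin(d)/((cos(d) + 1)^2*(cos(d) + 7)^2)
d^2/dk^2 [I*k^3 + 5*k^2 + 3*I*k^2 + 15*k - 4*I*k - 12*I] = 6*I*k + 10 + 6*I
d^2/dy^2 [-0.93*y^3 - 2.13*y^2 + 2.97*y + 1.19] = -5.58*y - 4.26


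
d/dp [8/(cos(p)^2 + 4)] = 32*sin(2*p)/(cos(2*p) + 9)^2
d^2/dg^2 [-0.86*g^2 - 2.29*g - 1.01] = -1.72000000000000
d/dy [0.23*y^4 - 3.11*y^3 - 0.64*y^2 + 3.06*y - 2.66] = 0.92*y^3 - 9.33*y^2 - 1.28*y + 3.06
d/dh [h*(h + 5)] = 2*h + 5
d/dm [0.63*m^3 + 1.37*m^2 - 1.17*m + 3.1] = 1.89*m^2 + 2.74*m - 1.17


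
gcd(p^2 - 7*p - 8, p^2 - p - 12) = 1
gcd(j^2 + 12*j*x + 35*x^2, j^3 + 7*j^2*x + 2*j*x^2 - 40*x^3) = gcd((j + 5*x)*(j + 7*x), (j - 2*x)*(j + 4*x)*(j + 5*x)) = j + 5*x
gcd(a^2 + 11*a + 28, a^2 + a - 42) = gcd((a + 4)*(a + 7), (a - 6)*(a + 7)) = a + 7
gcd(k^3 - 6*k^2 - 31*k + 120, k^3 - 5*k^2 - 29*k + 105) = k^2 + 2*k - 15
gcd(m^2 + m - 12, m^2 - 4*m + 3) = m - 3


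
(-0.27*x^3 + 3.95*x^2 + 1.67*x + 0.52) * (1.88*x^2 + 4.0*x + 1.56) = -0.5076*x^5 + 6.346*x^4 + 18.5184*x^3 + 13.8196*x^2 + 4.6852*x + 0.8112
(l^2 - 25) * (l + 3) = l^3 + 3*l^2 - 25*l - 75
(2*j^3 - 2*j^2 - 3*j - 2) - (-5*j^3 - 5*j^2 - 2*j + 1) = 7*j^3 + 3*j^2 - j - 3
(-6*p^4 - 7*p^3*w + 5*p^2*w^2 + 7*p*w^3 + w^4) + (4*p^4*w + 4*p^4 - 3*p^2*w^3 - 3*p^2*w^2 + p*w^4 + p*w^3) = 4*p^4*w - 2*p^4 - 7*p^3*w - 3*p^2*w^3 + 2*p^2*w^2 + p*w^4 + 8*p*w^3 + w^4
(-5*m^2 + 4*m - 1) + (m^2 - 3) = -4*m^2 + 4*m - 4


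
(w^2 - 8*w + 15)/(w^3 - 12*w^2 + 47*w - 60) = 1/(w - 4)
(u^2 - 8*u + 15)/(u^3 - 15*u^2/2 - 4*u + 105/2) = 2*(u - 5)/(2*u^2 - 9*u - 35)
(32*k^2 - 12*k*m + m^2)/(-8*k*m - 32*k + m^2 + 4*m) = (-4*k + m)/(m + 4)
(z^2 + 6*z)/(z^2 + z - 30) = z/(z - 5)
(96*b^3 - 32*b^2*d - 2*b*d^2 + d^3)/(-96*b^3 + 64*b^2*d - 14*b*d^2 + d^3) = (-6*b - d)/(6*b - d)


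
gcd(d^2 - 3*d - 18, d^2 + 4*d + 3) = d + 3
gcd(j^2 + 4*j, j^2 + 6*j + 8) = j + 4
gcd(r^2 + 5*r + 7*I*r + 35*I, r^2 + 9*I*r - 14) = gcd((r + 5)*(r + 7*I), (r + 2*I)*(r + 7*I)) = r + 7*I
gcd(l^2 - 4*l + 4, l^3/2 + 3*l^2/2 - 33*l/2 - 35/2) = 1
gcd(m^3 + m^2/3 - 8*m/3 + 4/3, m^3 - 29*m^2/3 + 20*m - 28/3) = m - 2/3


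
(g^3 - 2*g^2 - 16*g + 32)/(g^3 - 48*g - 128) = (g^2 - 6*g + 8)/(g^2 - 4*g - 32)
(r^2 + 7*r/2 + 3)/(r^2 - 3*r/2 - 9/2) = (r + 2)/(r - 3)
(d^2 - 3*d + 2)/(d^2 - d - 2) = (d - 1)/(d + 1)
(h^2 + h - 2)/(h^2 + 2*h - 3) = (h + 2)/(h + 3)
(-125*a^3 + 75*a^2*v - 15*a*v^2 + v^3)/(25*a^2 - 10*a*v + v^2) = -5*a + v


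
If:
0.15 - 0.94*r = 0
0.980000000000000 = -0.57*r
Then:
No Solution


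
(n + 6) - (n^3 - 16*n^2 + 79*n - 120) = -n^3 + 16*n^2 - 78*n + 126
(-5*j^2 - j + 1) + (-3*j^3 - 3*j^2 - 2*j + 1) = -3*j^3 - 8*j^2 - 3*j + 2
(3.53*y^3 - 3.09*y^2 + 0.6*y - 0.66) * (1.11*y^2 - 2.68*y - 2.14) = 3.9183*y^5 - 12.8903*y^4 + 1.393*y^3 + 4.272*y^2 + 0.4848*y + 1.4124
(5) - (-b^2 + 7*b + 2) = b^2 - 7*b + 3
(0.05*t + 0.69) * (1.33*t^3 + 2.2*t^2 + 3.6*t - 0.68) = 0.0665*t^4 + 1.0277*t^3 + 1.698*t^2 + 2.45*t - 0.4692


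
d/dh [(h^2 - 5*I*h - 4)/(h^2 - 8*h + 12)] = (h^2*(-8 + 5*I) + 32*h - 32 - 60*I)/(h^4 - 16*h^3 + 88*h^2 - 192*h + 144)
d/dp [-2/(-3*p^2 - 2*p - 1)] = 4*(-3*p - 1)/(3*p^2 + 2*p + 1)^2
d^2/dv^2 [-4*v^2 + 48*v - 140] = -8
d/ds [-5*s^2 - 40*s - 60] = -10*s - 40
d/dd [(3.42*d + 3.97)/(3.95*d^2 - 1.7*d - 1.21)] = (-13.509*d^2 - 31.363*d + 2.6108)/(15.6025*d^4 - 13.43*d^3 - 6.669*d^2 + 4.114*d + 1.4641)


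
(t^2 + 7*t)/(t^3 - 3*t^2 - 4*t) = (t + 7)/(t^2 - 3*t - 4)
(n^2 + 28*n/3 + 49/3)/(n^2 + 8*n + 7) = (n + 7/3)/(n + 1)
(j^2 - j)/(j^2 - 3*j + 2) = j/(j - 2)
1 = 1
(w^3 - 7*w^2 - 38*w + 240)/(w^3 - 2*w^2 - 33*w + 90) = (w - 8)/(w - 3)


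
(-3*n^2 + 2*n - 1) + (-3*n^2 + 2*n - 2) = -6*n^2 + 4*n - 3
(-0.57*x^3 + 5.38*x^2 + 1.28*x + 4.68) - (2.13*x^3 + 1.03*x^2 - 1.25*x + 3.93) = -2.7*x^3 + 4.35*x^2 + 2.53*x + 0.75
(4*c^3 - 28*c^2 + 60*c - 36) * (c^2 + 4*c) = 4*c^5 - 12*c^4 - 52*c^3 + 204*c^2 - 144*c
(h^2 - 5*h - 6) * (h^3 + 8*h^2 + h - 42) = h^5 + 3*h^4 - 45*h^3 - 95*h^2 + 204*h + 252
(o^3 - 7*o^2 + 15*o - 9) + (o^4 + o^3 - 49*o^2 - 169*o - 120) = o^4 + 2*o^3 - 56*o^2 - 154*o - 129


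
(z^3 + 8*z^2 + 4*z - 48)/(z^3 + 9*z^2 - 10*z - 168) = (z^2 + 2*z - 8)/(z^2 + 3*z - 28)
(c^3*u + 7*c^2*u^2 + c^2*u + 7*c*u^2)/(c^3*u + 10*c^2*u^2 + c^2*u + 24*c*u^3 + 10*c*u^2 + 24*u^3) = c*(c + 7*u)/(c^2 + 10*c*u + 24*u^2)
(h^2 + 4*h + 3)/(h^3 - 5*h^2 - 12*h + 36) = (h + 1)/(h^2 - 8*h + 12)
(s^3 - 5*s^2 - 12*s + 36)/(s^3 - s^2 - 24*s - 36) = (s - 2)/(s + 2)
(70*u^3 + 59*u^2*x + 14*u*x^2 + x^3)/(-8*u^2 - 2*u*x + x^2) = (35*u^2 + 12*u*x + x^2)/(-4*u + x)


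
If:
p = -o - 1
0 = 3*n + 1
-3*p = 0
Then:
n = -1/3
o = -1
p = 0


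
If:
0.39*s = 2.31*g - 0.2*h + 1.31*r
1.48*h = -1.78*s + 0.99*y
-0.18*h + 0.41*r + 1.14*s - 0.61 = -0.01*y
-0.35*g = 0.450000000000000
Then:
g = -1.29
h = 0.610180001235*y + 0.27387151884404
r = 0.107697136858572*y + 2.24119547990038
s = 0.0488391000967417*y - 0.22771339769055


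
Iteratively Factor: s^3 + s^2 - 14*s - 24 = (s - 4)*(s^2 + 5*s + 6) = (s - 4)*(s + 3)*(s + 2)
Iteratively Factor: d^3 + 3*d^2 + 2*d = (d + 2)*(d^2 + d) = (d + 1)*(d + 2)*(d)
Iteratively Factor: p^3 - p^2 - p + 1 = (p + 1)*(p^2 - 2*p + 1) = (p - 1)*(p + 1)*(p - 1)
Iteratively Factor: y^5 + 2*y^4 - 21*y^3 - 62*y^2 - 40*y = (y + 1)*(y^4 + y^3 - 22*y^2 - 40*y) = (y + 1)*(y + 4)*(y^3 - 3*y^2 - 10*y) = (y - 5)*(y + 1)*(y + 4)*(y^2 + 2*y) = (y - 5)*(y + 1)*(y + 2)*(y + 4)*(y)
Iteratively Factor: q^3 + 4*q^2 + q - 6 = (q + 2)*(q^2 + 2*q - 3) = (q + 2)*(q + 3)*(q - 1)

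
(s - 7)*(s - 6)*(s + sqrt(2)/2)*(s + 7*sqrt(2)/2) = s^4 - 13*s^3 + 4*sqrt(2)*s^3 - 52*sqrt(2)*s^2 + 91*s^2/2 - 91*s/2 + 168*sqrt(2)*s + 147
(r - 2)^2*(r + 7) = r^3 + 3*r^2 - 24*r + 28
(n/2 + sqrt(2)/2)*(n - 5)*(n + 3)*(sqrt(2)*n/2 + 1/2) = sqrt(2)*n^4/4 - sqrt(2)*n^3/2 + 3*n^3/4 - 7*sqrt(2)*n^2/2 - 3*n^2/2 - 45*n/4 - sqrt(2)*n/2 - 15*sqrt(2)/4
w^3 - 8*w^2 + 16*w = w*(w - 4)^2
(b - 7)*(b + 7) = b^2 - 49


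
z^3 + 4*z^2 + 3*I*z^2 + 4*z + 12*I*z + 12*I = (z + 2)^2*(z + 3*I)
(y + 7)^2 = y^2 + 14*y + 49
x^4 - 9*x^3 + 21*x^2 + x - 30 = (x - 5)*(x - 3)*(x - 2)*(x + 1)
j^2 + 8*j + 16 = (j + 4)^2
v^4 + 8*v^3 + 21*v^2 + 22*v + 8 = (v + 1)^2*(v + 2)*(v + 4)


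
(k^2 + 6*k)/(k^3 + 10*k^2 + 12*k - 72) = k/(k^2 + 4*k - 12)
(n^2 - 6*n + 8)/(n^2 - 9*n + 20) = (n - 2)/(n - 5)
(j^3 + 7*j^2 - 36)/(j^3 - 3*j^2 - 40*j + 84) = (j + 3)/(j - 7)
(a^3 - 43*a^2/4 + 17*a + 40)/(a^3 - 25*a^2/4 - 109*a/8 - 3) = 2*(4*a^2 - 11*a - 20)/(8*a^2 + 14*a + 3)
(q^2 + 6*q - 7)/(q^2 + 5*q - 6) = (q + 7)/(q + 6)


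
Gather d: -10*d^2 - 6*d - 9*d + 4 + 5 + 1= -10*d^2 - 15*d + 10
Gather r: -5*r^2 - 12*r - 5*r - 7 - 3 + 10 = -5*r^2 - 17*r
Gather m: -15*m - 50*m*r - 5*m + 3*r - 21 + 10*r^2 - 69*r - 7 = m*(-50*r - 20) + 10*r^2 - 66*r - 28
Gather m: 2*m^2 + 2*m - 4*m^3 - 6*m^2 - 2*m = -4*m^3 - 4*m^2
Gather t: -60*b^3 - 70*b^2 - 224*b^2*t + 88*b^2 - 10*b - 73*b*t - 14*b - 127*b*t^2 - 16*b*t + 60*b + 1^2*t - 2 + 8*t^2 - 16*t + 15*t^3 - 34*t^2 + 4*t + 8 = -60*b^3 + 18*b^2 + 36*b + 15*t^3 + t^2*(-127*b - 26) + t*(-224*b^2 - 89*b - 11) + 6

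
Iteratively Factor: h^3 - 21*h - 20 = (h - 5)*(h^2 + 5*h + 4) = (h - 5)*(h + 1)*(h + 4)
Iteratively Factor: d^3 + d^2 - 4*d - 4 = (d + 2)*(d^2 - d - 2) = (d + 1)*(d + 2)*(d - 2)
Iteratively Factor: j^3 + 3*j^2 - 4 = (j - 1)*(j^2 + 4*j + 4) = (j - 1)*(j + 2)*(j + 2)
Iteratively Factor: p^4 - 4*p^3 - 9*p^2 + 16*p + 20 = (p + 2)*(p^3 - 6*p^2 + 3*p + 10) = (p - 2)*(p + 2)*(p^2 - 4*p - 5) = (p - 5)*(p - 2)*(p + 2)*(p + 1)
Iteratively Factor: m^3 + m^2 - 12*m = (m - 3)*(m^2 + 4*m) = m*(m - 3)*(m + 4)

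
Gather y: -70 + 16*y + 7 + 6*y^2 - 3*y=6*y^2 + 13*y - 63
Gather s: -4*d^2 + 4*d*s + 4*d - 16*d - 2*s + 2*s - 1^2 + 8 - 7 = -4*d^2 + 4*d*s - 12*d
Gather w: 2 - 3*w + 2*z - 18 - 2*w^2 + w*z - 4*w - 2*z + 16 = -2*w^2 + w*(z - 7)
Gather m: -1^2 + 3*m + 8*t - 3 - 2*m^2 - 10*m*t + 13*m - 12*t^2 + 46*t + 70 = -2*m^2 + m*(16 - 10*t) - 12*t^2 + 54*t + 66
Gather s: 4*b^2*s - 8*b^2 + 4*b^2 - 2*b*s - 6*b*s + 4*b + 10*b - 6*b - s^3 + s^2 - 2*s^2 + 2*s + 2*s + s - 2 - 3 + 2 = -4*b^2 + 8*b - s^3 - s^2 + s*(4*b^2 - 8*b + 5) - 3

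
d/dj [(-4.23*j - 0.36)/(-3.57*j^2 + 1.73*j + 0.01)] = (-15.1011*j^2 - 2.5704*j + 0.5805)/(12.7449*j^4 - 12.3522*j^3 + 2.9215*j^2 + 0.0346*j + 0.0001)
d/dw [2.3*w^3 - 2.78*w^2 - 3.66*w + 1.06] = 6.9*w^2 - 5.56*w - 3.66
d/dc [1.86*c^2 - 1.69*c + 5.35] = 3.72*c - 1.69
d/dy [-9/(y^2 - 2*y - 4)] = 18*(y - 1)/(-y^2 + 2*y + 4)^2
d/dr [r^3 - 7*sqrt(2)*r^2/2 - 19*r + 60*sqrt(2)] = 3*r^2 - 7*sqrt(2)*r - 19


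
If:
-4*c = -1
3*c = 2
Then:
No Solution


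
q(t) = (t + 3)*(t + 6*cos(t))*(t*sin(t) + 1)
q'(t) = (1 - 6*sin(t))*(t + 3)*(t*sin(t) + 1) + (t + 3)*(t + 6*cos(t))*(t*cos(t) + sin(t)) + (t + 6*cos(t))*(t*sin(t) + 1)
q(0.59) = 26.59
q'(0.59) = 17.21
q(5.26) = -241.74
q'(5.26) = -75.28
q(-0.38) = 15.52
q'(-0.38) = 5.72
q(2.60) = -33.31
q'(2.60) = -9.01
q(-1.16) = 4.69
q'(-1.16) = 24.09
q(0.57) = 26.24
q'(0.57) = 17.36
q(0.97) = 31.17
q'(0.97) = 3.41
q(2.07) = -11.46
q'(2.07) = -62.76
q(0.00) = 18.00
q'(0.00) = 9.00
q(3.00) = -25.11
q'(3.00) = 47.02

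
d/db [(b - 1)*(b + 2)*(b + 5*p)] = 3*b^2 + 10*b*p + 2*b + 5*p - 2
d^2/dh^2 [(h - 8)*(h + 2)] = 2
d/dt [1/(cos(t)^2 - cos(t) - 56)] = (2*cos(t) - 1)*sin(t)/(sin(t)^2 + cos(t) + 55)^2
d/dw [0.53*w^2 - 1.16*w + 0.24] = 1.06*w - 1.16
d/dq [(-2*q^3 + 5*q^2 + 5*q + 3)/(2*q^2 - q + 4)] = (-4*q^4 + 4*q^3 - 39*q^2 + 28*q + 23)/(4*q^4 - 4*q^3 + 17*q^2 - 8*q + 16)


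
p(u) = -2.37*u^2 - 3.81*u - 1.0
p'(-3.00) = 10.41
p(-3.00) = -10.90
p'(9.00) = -46.47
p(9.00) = -227.26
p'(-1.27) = 2.21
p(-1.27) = 0.02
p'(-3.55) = 13.02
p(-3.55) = -17.34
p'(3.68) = -21.25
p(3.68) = -47.12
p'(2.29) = -14.66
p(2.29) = -22.15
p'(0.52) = -6.27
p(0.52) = -3.62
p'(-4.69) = 18.42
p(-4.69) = -35.26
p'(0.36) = -5.52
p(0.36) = -2.68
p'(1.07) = -8.88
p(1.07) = -7.79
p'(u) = -4.74*u - 3.81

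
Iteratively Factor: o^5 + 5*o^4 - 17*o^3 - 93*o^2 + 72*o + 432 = (o + 3)*(o^4 + 2*o^3 - 23*o^2 - 24*o + 144) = (o - 3)*(o + 3)*(o^3 + 5*o^2 - 8*o - 48) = (o - 3)*(o + 3)*(o + 4)*(o^2 + o - 12) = (o - 3)^2*(o + 3)*(o + 4)*(o + 4)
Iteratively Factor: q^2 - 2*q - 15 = (q - 5)*(q + 3)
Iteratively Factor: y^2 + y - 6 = (y - 2)*(y + 3)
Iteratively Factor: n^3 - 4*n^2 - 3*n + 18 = (n - 3)*(n^2 - n - 6) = (n - 3)^2*(n + 2)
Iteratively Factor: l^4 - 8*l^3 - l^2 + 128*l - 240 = (l - 5)*(l^3 - 3*l^2 - 16*l + 48) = (l - 5)*(l - 4)*(l^2 + l - 12) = (l - 5)*(l - 4)*(l + 4)*(l - 3)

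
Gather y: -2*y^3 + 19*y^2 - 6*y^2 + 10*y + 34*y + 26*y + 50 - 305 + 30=-2*y^3 + 13*y^2 + 70*y - 225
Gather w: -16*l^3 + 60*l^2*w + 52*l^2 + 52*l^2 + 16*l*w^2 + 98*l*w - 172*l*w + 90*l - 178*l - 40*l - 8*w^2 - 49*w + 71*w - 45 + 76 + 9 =-16*l^3 + 104*l^2 - 128*l + w^2*(16*l - 8) + w*(60*l^2 - 74*l + 22) + 40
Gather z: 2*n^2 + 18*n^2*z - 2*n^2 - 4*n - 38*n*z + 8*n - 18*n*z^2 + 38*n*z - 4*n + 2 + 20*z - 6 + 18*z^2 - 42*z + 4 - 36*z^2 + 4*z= z^2*(-18*n - 18) + z*(18*n^2 - 18)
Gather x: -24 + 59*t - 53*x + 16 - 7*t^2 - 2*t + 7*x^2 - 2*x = -7*t^2 + 57*t + 7*x^2 - 55*x - 8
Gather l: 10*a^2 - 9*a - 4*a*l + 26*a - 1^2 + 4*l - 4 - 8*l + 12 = 10*a^2 + 17*a + l*(-4*a - 4) + 7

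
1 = 1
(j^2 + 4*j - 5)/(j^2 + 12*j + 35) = (j - 1)/(j + 7)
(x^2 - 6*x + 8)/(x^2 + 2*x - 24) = (x - 2)/(x + 6)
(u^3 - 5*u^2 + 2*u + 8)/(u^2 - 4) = (u^2 - 3*u - 4)/(u + 2)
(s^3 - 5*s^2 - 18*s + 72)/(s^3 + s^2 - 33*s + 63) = (s^2 - 2*s - 24)/(s^2 + 4*s - 21)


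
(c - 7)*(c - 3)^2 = c^3 - 13*c^2 + 51*c - 63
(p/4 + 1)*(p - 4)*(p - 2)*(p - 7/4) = p^4/4 - 15*p^3/16 - 25*p^2/8 + 15*p - 14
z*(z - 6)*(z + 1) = z^3 - 5*z^2 - 6*z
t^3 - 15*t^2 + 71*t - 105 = (t - 7)*(t - 5)*(t - 3)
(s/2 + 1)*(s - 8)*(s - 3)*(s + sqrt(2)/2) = s^4/2 - 9*s^3/2 + sqrt(2)*s^3/4 - 9*sqrt(2)*s^2/4 + s^2 + sqrt(2)*s/2 + 24*s + 12*sqrt(2)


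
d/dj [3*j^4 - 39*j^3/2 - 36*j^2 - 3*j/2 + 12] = 12*j^3 - 117*j^2/2 - 72*j - 3/2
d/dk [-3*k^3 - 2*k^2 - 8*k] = -9*k^2 - 4*k - 8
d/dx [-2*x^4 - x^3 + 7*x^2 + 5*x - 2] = -8*x^3 - 3*x^2 + 14*x + 5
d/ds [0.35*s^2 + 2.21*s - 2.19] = 0.7*s + 2.21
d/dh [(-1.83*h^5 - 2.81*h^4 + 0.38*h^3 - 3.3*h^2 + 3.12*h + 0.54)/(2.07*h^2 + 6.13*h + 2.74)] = (-11.3643*h^6 - 56.505*h^5 - 75.9603*h^4 - 26.1388*h^3 - 23.5638*h^2 - 20.3196*h + 5.2386)/(4.2849*h^4 + 25.3782*h^3 + 48.9205*h^2 + 33.5924*h + 7.5076)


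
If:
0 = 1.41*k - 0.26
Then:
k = 0.18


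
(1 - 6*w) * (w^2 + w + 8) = -6*w^3 - 5*w^2 - 47*w + 8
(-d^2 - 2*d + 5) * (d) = -d^3 - 2*d^2 + 5*d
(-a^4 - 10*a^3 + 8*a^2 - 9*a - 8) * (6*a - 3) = -6*a^5 - 57*a^4 + 78*a^3 - 78*a^2 - 21*a + 24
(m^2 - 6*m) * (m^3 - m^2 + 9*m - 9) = m^5 - 7*m^4 + 15*m^3 - 63*m^2 + 54*m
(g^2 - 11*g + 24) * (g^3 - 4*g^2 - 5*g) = g^5 - 15*g^4 + 63*g^3 - 41*g^2 - 120*g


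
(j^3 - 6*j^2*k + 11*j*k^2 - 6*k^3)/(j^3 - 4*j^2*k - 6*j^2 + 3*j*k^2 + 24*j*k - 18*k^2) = (j - 2*k)/(j - 6)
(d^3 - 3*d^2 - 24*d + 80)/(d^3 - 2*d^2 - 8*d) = (d^2 + d - 20)/(d*(d + 2))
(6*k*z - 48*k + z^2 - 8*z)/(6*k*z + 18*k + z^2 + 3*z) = (z - 8)/(z + 3)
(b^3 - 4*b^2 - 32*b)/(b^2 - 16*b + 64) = b*(b + 4)/(b - 8)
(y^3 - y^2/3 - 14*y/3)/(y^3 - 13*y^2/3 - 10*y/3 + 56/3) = y/(y - 4)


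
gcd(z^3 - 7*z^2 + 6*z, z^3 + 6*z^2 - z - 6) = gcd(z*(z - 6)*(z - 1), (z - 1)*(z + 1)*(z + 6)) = z - 1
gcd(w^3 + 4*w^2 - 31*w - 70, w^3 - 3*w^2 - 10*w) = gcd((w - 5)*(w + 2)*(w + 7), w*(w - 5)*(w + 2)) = w^2 - 3*w - 10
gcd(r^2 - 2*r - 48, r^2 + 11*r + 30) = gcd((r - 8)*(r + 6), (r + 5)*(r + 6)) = r + 6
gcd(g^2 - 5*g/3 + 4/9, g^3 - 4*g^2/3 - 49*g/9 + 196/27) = g - 4/3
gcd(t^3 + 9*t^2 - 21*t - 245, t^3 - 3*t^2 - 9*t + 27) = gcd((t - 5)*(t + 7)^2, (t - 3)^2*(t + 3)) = 1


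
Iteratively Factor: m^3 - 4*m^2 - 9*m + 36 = (m - 3)*(m^2 - m - 12) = (m - 3)*(m + 3)*(m - 4)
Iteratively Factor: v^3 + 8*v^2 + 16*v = (v + 4)*(v^2 + 4*v) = v*(v + 4)*(v + 4)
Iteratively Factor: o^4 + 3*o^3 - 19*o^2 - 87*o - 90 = (o + 2)*(o^3 + o^2 - 21*o - 45) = (o + 2)*(o + 3)*(o^2 - 2*o - 15) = (o + 2)*(o + 3)^2*(o - 5)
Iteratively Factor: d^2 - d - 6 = (d - 3)*(d + 2)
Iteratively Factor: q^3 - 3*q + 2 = (q - 1)*(q^2 + q - 2) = (q - 1)*(q + 2)*(q - 1)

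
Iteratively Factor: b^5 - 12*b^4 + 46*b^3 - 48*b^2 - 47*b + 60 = (b + 1)*(b^4 - 13*b^3 + 59*b^2 - 107*b + 60) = (b - 1)*(b + 1)*(b^3 - 12*b^2 + 47*b - 60) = (b - 5)*(b - 1)*(b + 1)*(b^2 - 7*b + 12) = (b - 5)*(b - 3)*(b - 1)*(b + 1)*(b - 4)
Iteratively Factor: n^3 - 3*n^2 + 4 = (n + 1)*(n^2 - 4*n + 4) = (n - 2)*(n + 1)*(n - 2)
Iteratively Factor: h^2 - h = (h)*(h - 1)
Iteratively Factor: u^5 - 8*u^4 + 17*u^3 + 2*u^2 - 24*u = (u - 4)*(u^4 - 4*u^3 + u^2 + 6*u) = u*(u - 4)*(u^3 - 4*u^2 + u + 6) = u*(u - 4)*(u - 2)*(u^2 - 2*u - 3) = u*(u - 4)*(u - 2)*(u + 1)*(u - 3)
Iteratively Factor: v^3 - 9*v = (v - 3)*(v^2 + 3*v) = (v - 3)*(v + 3)*(v)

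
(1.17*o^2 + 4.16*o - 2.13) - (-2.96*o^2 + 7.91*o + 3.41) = 4.13*o^2 - 3.75*o - 5.54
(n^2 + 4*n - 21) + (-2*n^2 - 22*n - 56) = -n^2 - 18*n - 77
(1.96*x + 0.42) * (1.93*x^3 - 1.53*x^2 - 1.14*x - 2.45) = 3.7828*x^4 - 2.1882*x^3 - 2.877*x^2 - 5.2808*x - 1.029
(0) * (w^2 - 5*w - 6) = 0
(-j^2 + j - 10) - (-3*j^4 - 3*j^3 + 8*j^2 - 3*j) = 3*j^4 + 3*j^3 - 9*j^2 + 4*j - 10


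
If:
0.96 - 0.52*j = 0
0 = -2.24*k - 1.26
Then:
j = 1.85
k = -0.56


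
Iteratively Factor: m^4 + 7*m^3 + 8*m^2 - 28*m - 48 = (m - 2)*(m^3 + 9*m^2 + 26*m + 24) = (m - 2)*(m + 2)*(m^2 + 7*m + 12) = (m - 2)*(m + 2)*(m + 3)*(m + 4)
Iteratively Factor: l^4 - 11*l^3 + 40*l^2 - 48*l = (l - 4)*(l^3 - 7*l^2 + 12*l) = (l - 4)^2*(l^2 - 3*l) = l*(l - 4)^2*(l - 3)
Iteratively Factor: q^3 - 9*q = (q + 3)*(q^2 - 3*q) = q*(q + 3)*(q - 3)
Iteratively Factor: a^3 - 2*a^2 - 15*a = (a)*(a^2 - 2*a - 15) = a*(a - 5)*(a + 3)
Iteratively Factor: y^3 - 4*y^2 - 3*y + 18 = (y - 3)*(y^2 - y - 6) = (y - 3)^2*(y + 2)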